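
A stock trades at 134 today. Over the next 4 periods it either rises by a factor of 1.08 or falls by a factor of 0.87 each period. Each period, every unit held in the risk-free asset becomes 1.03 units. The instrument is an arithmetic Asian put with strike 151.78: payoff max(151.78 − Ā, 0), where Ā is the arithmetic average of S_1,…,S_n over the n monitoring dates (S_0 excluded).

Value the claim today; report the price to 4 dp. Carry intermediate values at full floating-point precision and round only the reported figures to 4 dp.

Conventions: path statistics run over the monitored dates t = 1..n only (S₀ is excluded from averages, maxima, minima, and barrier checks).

price = 10.1882

Under the martingale measure an up-move has probability p* = 0.7619; value the claim as the probability-weighted average of per-path payoffs, discounted 4 periods at R = 1.03.
Enumerate all 2^4 = 16 price paths (U = up ×1.08, D = down ×0.87); each path with k up-moves has probability p*^k·(1−p*)^(4−k).
DDDD: Ā=95.7531, payoff=56.0269, prob=0.003214
UDDD: Ā=118.8659, payoff=32.9141, prob=0.010284
DUDD: Ā=111.8309, payoff=39.9491, prob=0.010284
UUDD: Ā=138.8245, payoff=12.9555, prob=0.032908
DDUD: Ā=105.7104, payoff=46.0696, prob=0.010284
UDUD: Ā=131.2267, payoff=20.5533, prob=0.032908
DUUD: Ā=124.1917, payoff=27.5883, prob=0.032908
UUUD: Ā=154.1691, payoff=0.0000, prob=0.105306
DDDU: Ā=100.3856, payoff=51.3944, prob=0.010284
UDDU: Ā=124.6167, payoff=27.1633, prob=0.032908
DUDU: Ā=117.5817, payoff=34.1983, prob=0.032908
UUDU: Ā=145.9634, payoff=5.8166, prob=0.105306
DDUU: Ā=111.4612, payoff=40.3188, prob=0.032908
UDUU: Ā=138.3656, payoff=13.4144, prob=0.105306
DUUU: Ā=131.3306, payoff=20.4494, prob=0.105306
UUUU: Ā=163.0311, payoff=0.0000, prob=0.336979
Price = Σ prob·payoff / R^4 = 11.466927 / 1.125509 = 10.1882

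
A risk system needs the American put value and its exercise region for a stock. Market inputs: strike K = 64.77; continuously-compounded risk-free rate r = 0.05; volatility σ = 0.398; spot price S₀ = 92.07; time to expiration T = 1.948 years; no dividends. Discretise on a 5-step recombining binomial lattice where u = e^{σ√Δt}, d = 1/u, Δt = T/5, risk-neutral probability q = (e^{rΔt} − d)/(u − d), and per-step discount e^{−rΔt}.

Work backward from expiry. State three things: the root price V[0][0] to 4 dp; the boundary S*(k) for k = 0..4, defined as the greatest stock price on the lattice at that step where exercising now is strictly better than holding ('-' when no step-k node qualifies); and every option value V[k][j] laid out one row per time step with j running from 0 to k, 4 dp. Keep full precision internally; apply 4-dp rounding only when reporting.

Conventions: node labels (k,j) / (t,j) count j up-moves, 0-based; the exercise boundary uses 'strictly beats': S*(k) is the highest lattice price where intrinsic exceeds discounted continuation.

price = 4.8792
boundary = - - - 43.6970 34.0849
tree:
4.8792
8.1919 1.4540
13.3919 2.8370 0.0000
21.0730 5.5354 0.0000 0.0000
30.6851 10.8003 0.0000 0.0000 0.0000
38.1827 21.0730 0.0000 0.0000 0.0000 0.0000

Δt=0.38960, u=1.28200, d=0.78003, q=0.47740, disc=e^(-rΔt)=0.98071
k=5 terminal: V=max(K-S,0) → 38.1827 21.0730 0.0000 0.0000 0.0000 0.0000
k=4: j=0 S=34.0849 intr=30.6851 cont=29.4356 V=30.6851[EX]; j=1 S=56.0196 intr=8.7504 cont=10.8003 V=10.8003[hold]; j=2 S=92.0700 intr=0.0000 cont=0.0000 V=0.0000[hold]; j=3 S=151.3199 intr=0.0000 cont=0.0000 V=0.0000[hold]; j=4 S=248.6989 intr=0.0000 cont=0.0000 V=0.0000[hold]  S*(4)=34.0849
k=3: j=0 S=43.6970 intr=21.0730 cont=20.7833 V=21.0730[EX]; j=1 S=71.8173 intr=0.0000 cont=5.5354 V=5.5354[hold]; j=2 S=118.0340 intr=0.0000 cont=0.0000 V=0.0000[hold]; j=3 S=193.9925 intr=0.0000 cont=0.0000 V=0.0000[hold]  S*(3)=43.6970
k=2: j=0 S=56.0196 intr=8.7504 cont=13.3919 V=13.3919[hold]; j=1 S=92.0700 intr=0.0000 cont=2.8370 V=2.8370[hold]; j=2 S=151.3199 intr=0.0000 cont=0.0000 V=0.0000[hold]  S*(2)=-
k=1: j=0 S=71.8173 intr=0.0000 cont=8.1919 V=8.1919[hold]; j=1 S=118.0340 intr=0.0000 cont=1.4540 V=1.4540[hold]  S*(1)=-
k=0: j=0 S=92.0700 intr=0.0000 cont=4.8792 V=4.8792[hold]  S*(0)=-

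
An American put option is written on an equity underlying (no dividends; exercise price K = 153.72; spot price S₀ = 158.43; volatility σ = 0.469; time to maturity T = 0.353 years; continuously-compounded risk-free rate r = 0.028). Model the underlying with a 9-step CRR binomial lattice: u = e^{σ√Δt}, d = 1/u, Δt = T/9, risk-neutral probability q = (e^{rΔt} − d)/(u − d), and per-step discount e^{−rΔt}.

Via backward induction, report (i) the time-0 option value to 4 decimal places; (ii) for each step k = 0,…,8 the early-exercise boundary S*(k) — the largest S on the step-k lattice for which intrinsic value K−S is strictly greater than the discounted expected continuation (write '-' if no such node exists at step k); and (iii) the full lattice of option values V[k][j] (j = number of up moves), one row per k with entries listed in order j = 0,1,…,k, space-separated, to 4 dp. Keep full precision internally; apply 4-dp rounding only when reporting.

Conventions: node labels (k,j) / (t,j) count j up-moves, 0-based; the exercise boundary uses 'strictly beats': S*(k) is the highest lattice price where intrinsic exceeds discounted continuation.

price = 14.7917
boundary = - - - - - 99.5734 109.2653 119.9005 131.5709
tree:
14.7917
20.3792 8.8374
27.3228 12.9843 4.4134
35.5286 18.5911 7.0053 1.6458
44.6620 25.8215 10.8848 2.8638 0.3442
54.1466 34.5994 16.4732 4.9206 0.6661 0.0000
62.9788 44.4547 24.1165 8.3197 1.2890 0.0000 0.0000
71.0276 54.1466 33.8195 13.7729 2.4946 0.0000 0.0000 0.0000
78.3624 62.9788 44.4547 22.1491 4.8277 0.0000 0.0000 0.0000 0.0000
85.0467 71.0276 54.1466 33.8195 9.3428 0.0000 0.0000 0.0000 0.0000 0.0000

params: Δt=0.03922 u=1.09733 d=0.91130 q=0.48270 e^(-rΔt)=0.99890
t_9 payoffs: 85.0467 71.0276 54.1466 33.8195 9.3428 0.0000 0.0000 0.0000 0.0000 0.0000
t_8: node(8,0) S=75.3576 payoff=78.3624 vs cont=78.1937 → 78.3624 [stop]  node(8,1) S=90.7412 payoff=62.9788 vs cont=62.8101 → 62.9788 [stop]  node(8,2) S=109.2653 payoff=44.4547 vs cont=44.2860 → 44.4547 [stop]  node(8,3) S=131.5709 payoff=22.1491 vs cont=21.9804 → 22.1491 [stop]  node(8,4) S=158.4300 payoff=0.0000 vs cont=4.8277 → 4.8277 [wait]  node(8,5) S=190.7722 payoff=0.0000 vs cont=0.0000 → 0.0000 [wait]  node(8,6) S=229.7168 payoff=0.0000 vs cont=0.0000 → 0.0000 [wait]  node(8,7) S=276.6116 payoff=0.0000 vs cont=0.0000 → 0.0000 [wait]  node(8,8) S=333.0796 payoff=0.0000 vs cont=0.0000 → 0.0000 [wait]  ⇒ S*(8)=131.5709
t_7: node(7,0) S=82.6924 payoff=71.0276 vs cont=70.8589 → 71.0276 [stop]  node(7,1) S=99.5734 payoff=54.1466 vs cont=53.9779 → 54.1466 [stop]  node(7,2) S=119.9005 payoff=33.8195 vs cont=33.6508 → 33.8195 [stop]  node(7,3) S=144.3772 payoff=9.3428 vs cont=13.7729 → 13.7729 [wait]  node(7,4) S=173.8506 payoff=0.0000 vs cont=2.4946 → 2.4946 [wait]  node(7,5) S=209.3408 payoff=0.0000 vs cont=0.0000 → 0.0000 [wait]  node(7,6) S=252.0760 payoff=0.0000 vs cont=0.0000 → 0.0000 [wait]  node(7,7) S=303.5353 payoff=0.0000 vs cont=0.0000 → 0.0000 [wait]  ⇒ S*(7)=119.9005
t_6: node(6,0) S=90.7412 payoff=62.9788 vs cont=62.8101 → 62.9788 [stop]  node(6,1) S=109.2653 payoff=44.4547 vs cont=44.2860 → 44.4547 [stop]  node(6,2) S=131.5709 payoff=22.1491 vs cont=24.1165 → 24.1165 [wait]  node(6,3) S=158.4300 payoff=0.0000 vs cont=8.3197 → 8.3197 [wait]  node(6,4) S=190.7722 payoff=0.0000 vs cont=1.2890 → 1.2890 [wait]  node(6,5) S=229.7168 payoff=0.0000 vs cont=0.0000 → 0.0000 [wait]  node(6,6) S=276.6116 payoff=0.0000 vs cont=0.0000 → 0.0000 [wait]  ⇒ S*(6)=109.2653
t_5: node(5,0) S=99.5734 payoff=54.1466 vs cont=53.9779 → 54.1466 [stop]  node(5,1) S=119.9005 payoff=33.8195 vs cont=34.5994 → 34.5994 [wait]  node(5,2) S=144.3772 payoff=9.3428 vs cont=16.4732 → 16.4732 [wait]  node(5,3) S=173.8506 payoff=0.0000 vs cont=4.9206 → 4.9206 [wait]  node(5,4) S=209.3408 payoff=0.0000 vs cont=0.6661 → 0.6661 [wait]  node(5,5) S=252.0760 payoff=0.0000 vs cont=0.0000 → 0.0000 [wait]  ⇒ S*(5)=99.5734
t_4: node(4,0) S=109.2653 payoff=44.4547 vs cont=44.6620 → 44.6620 [wait]  node(4,1) S=131.5709 payoff=22.1491 vs cont=25.8215 → 25.8215 [wait]  node(4,2) S=158.4300 payoff=0.0000 vs cont=10.8848 → 10.8848 [wait]  node(4,3) S=190.7722 payoff=0.0000 vs cont=2.8638 → 2.8638 [wait]  node(4,4) S=229.7168 payoff=0.0000 vs cont=0.3442 → 0.3442 [wait]  ⇒ S*(4)=-
t_3: node(3,0) S=119.9005 payoff=33.8195 vs cont=35.5286 → 35.5286 [wait]  node(3,1) S=144.3772 payoff=9.3428 vs cont=18.5911 → 18.5911 [wait]  node(3,2) S=173.8506 payoff=0.0000 vs cont=7.0053 → 7.0053 [wait]  node(3,3) S=209.3408 payoff=0.0000 vs cont=1.6458 → 1.6458 [wait]  ⇒ S*(3)=-
t_2: node(2,0) S=131.5709 payoff=22.1491 vs cont=27.3228 → 27.3228 [wait]  node(2,1) S=158.4300 payoff=0.0000 vs cont=12.9843 → 12.9843 [wait]  node(2,2) S=190.7722 payoff=0.0000 vs cont=4.4134 → 4.4134 [wait]  ⇒ S*(2)=-
t_1: node(1,0) S=144.3772 payoff=9.3428 vs cont=20.3792 → 20.3792 [wait]  node(1,1) S=173.8506 payoff=0.0000 vs cont=8.8374 → 8.8374 [wait]  ⇒ S*(1)=-
t_0: node(0,0) S=158.4300 payoff=0.0000 vs cont=14.7917 → 14.7917 [wait]  ⇒ S*(0)=-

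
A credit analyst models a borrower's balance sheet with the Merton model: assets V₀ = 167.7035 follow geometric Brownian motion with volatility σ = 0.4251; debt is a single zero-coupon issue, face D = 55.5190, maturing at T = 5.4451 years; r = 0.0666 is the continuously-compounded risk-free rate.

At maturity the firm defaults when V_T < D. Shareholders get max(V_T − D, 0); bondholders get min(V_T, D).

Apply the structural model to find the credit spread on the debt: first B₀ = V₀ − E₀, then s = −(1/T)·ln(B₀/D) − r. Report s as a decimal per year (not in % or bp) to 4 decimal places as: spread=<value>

spread=0.0110

With assets at 167.7035 and a single debt payment of 55.5190 at 5.4451 years:
d₁ = [ln(V₀/D) + (r + σ²/2)T] / (σ√T)
   = [ln(167.7035/55.5190) + (0.0666 + 0.5·0.4251²)·5.4451] / (0.4251·√5.4451)
   = [1.105472 + 0.854636] / 0.991960 = 1.975996
d₂ = d₁ − σ√T = 1.975996 − 0.991960 = 0.984036
N(d₁) = 0.975922,  N(d₂) = 0.837451,  e^(−rT) = 0.695834
E₀ = V₀·N(d₁) − D·e^(−rT)·N(d₂)
   = 167.7035·0.975922 − 55.5190·0.695834·0.837451 = 131.313164
B₀ = V₀ − E₀ = 167.7035 − 131.313164 = 36.390336
spread = −(1/T)·ln(B₀/D) − r = −(1/5.4451)·ln(36.390336/55.5190) − 0.0666 = 0.01097838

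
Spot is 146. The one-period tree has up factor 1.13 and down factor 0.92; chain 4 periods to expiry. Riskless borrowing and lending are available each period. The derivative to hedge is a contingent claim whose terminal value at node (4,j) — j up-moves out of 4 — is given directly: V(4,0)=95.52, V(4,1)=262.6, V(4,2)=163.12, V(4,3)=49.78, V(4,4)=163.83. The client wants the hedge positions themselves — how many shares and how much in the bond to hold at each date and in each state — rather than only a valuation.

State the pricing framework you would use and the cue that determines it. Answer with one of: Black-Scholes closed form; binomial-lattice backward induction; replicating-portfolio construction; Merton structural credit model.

framework: replicating-portfolio construction

Key observation: the mandate to exhibit the hedge at every date and state singles out the replicating-portfolio construction on the 4-period tree with factors 1.13 and 0.92 from 146.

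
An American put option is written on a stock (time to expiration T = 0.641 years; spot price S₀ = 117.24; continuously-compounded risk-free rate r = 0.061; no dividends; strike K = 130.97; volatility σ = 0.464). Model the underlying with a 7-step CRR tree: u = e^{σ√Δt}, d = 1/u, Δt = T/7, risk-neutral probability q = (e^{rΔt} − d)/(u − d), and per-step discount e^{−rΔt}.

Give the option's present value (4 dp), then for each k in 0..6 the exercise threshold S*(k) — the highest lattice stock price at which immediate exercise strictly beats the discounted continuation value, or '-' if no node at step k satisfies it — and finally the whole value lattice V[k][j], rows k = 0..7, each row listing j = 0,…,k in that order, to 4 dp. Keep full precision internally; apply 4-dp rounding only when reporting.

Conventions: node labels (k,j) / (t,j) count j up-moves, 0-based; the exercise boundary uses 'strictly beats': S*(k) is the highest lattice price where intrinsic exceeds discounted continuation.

price = 23.2168
boundary = - - - 76.9375 88.5355 101.8818 88.5355
tree:
23.2168
31.9964 14.1564
42.4812 21.2253 6.8088
54.0325 30.6982 11.4052 2.0035
64.1112 42.4345 18.5824 3.9109 0.0000
72.8696 54.0325 29.0882 7.6341 0.0000 0.0000
80.4806 64.1112 42.4345 14.9017 0.0000 0.0000 0.0000
87.0946 72.8696 54.0325 29.0882 0.0000 0.0000 0.0000 0.0000

params: Δt=0.09157 u=1.15075 d=0.86900 q=0.48484 e^(-rΔt)=0.99443
t_7 payoffs: 87.0946 72.8696 54.0325 29.0882 0.0000 0.0000 0.0000 0.0000
t_6: node(6,0) S=50.4894 payoff=80.4806 vs cont=79.7511 → 80.4806 [stop]  node(6,1) S=66.8588 payoff=64.1112 vs cont=63.3816 → 64.1112 [stop]  node(6,2) S=88.5355 payoff=42.4345 vs cont=41.7050 → 42.4345 [stop]  node(6,3) S=117.2400 payoff=13.7300 vs cont=14.9017 → 14.9017 [wait]  node(6,4) S=155.2510 payoff=0.0000 vs cont=0.0000 → 0.0000 [wait]  node(6,5) S=205.5857 payoff=0.0000 vs cont=0.0000 → 0.0000 [wait]  node(6,6) S=272.2397 payoff=0.0000 vs cont=0.0000 → 0.0000 [wait]  ⇒ S*(6)=88.5355
t_5: node(5,0) S=58.1004 payoff=72.8696 vs cont=72.1400 → 72.8696 [stop]  node(5,1) S=76.9375 payoff=54.0325 vs cont=53.3030 → 54.0325 [stop]  node(5,2) S=101.8818 payoff=29.0882 vs cont=28.9236 → 29.0882 [stop]  node(5,3) S=134.9134 payoff=0.0000 vs cont=7.6341 → 7.6341 [wait]  node(5,4) S=178.6544 payoff=0.0000 vs cont=0.0000 → 0.0000 [wait]  node(5,5) S=236.5768 payoff=0.0000 vs cont=0.0000 → 0.0000 [wait]  ⇒ S*(5)=101.8818
t_4: node(4,0) S=66.8588 payoff=64.1112 vs cont=63.3816 → 64.1112 [stop]  node(4,1) S=88.5355 payoff=42.4345 vs cont=41.7050 → 42.4345 [stop]  node(4,2) S=117.2400 payoff=13.7300 vs cont=18.5824 → 18.5824 [wait]  node(4,3) S=155.2510 payoff=0.0000 vs cont=3.9109 → 3.9109 [wait]  node(4,4) S=205.5857 payoff=0.0000 vs cont=0.0000 → 0.0000 [wait]  ⇒ S*(4)=88.5355
t_3: node(3,0) S=76.9375 payoff=54.0325 vs cont=53.3030 → 54.0325 [stop]  node(3,1) S=101.8818 payoff=29.0882 vs cont=30.6982 → 30.6982 [wait]  node(3,2) S=134.9134 payoff=0.0000 vs cont=11.4052 → 11.4052 [wait]  node(3,3) S=178.6544 payoff=0.0000 vs cont=2.0035 → 2.0035 [wait]  ⇒ S*(3)=76.9375
t_2: node(2,0) S=88.5355 payoff=42.4345 vs cont=42.4812 → 42.4812 [wait]  node(2,1) S=117.2400 payoff=13.7300 vs cont=21.2253 → 21.2253 [wait]  node(2,2) S=155.2510 payoff=0.0000 vs cont=6.8088 → 6.8088 [wait]  ⇒ S*(2)=-
t_1: node(1,0) S=101.8818 payoff=29.0882 vs cont=31.9964 → 31.9964 [wait]  node(1,1) S=134.9134 payoff=0.0000 vs cont=14.1564 → 14.1564 [wait]  ⇒ S*(1)=-
t_0: node(0,0) S=117.2400 payoff=13.7300 vs cont=23.2168 → 23.2168 [wait]  ⇒ S*(0)=-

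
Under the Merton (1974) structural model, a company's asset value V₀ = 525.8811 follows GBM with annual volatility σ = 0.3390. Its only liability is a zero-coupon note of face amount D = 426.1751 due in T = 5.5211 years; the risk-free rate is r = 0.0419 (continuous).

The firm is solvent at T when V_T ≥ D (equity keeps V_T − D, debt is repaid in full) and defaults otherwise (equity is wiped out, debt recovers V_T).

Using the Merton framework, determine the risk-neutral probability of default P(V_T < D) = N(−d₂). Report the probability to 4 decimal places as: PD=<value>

Equity is a call on the firm's assets struck at D = 426.1751:
d₁ = [ln(V₀/D) + (r + σ²/2)T] / (σ√T)
   = [ln(525.8811/426.1751) + (0.0419 + 0.5·0.3390²)·5.5211] / (0.3390·√5.5211)
   = [0.210225 + 0.548579] / 0.796549 = 0.952614
d₂ = d₁ − σ√T = 0.952614 − 0.796549 = 0.156065
risk-neutral PD = N(−d₂) = N(-0.156065) = 0.437991

PD=0.4380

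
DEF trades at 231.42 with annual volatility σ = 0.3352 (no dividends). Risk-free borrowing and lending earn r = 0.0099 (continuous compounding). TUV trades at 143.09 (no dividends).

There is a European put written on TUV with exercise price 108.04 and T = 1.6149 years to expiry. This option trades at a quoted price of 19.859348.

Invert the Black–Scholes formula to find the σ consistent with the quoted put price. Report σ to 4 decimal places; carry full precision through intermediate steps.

sigma = 0.5738

At σ = 0.5738 the Black–Scholes value reproduces the quote:
σ√T = 0.5738·√1.6149 = 0.729178
d₁ = (ln(S/K) + (r+σ²/2)T) / (σ√T) = (ln(143.09/108.04) + (0.0099+0.5738²/2)·1.6149) / 0.729178 = (0.280972 + 0.281838) / 0.729178 = 0.771842
d₂ = d₁ − σ√T = 0.771842 − 0.729178 = 0.042664
e^{−rT} = 0.984140
N(−d₁) = 0.220104,  N(−d₂) = 0.482985
V = K·e^{−rT}·N(−d₂) − S·N(−d₁) = 51.354038 − 31.494690 = 19.859348 (equal to the quote); since ∂V/∂σ > 0 for all σ, the implied volatility is unique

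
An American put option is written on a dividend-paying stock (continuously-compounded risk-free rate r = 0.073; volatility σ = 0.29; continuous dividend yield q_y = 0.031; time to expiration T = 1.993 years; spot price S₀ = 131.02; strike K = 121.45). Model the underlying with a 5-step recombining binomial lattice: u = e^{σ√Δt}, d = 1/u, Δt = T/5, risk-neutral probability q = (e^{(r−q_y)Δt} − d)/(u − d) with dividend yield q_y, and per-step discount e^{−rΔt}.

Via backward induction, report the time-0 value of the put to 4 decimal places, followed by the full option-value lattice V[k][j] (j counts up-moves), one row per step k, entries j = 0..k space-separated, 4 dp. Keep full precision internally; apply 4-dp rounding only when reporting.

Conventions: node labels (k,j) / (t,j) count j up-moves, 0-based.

price = 12.3455
tree:
12.3455
19.8646 5.5611
30.8695 10.0410 1.4131
45.8030 17.7702 2.9108 0.0000
58.4593 30.6038 5.9958 0.0000 0.0000
68.9981 45.8030 12.3506 0.0000 0.0000 0.0000

Δt=0.39860  u=1.20092  d=0.83269  q=0.50020  discount=0.97132
step 5 (expiry): payoffs max(K−S,0) = 68.9981 45.8030 12.3506 0.0000 0.0000 0.0000
k=4: (k=4,j=0): S=62.9907, K−S=58.4593, hold=55.7499 ⇒ V=58.4593 exercise | (k=4,j=1): S=90.8462, K−S=30.6038, hold=28.2364 ⇒ V=30.6038 exercise | (k=4,j=2): S=131.0200, K−S=0.0000, hold=5.9958 ⇒ V=5.9958 continue | (k=4,j=3): S=188.9593, K−S=0.0000, hold=0.0000 ⇒ V=0.0000 continue | (k=4,j=4): S=272.5204, K−S=0.0000, hold=0.0000 ⇒ V=0.0000 continue
k=3: (k=3,j=0): S=75.6470, K−S=45.8030, hold=43.2490 ⇒ V=45.8030 exercise | (k=3,j=1): S=109.0994, K−S=12.3506, hold=17.7702 ⇒ V=17.7702 continue | (k=3,j=2): S=157.3450, K−S=0.0000, hold=2.9108 ⇒ V=2.9108 continue | (k=3,j=3): S=226.9257, K−S=0.0000, hold=0.0000 ⇒ V=0.0000 continue
k=2: (k=2,j=0): S=90.8462, K−S=30.6038, hold=30.8695 ⇒ V=30.8695 continue | (k=2,j=1): S=131.0200, K−S=0.0000, hold=10.0410 ⇒ V=10.0410 continue | (k=2,j=2): S=188.9593, K−S=0.0000, hold=1.4131 ⇒ V=1.4131 continue
k=1: (k=1,j=0): S=109.0994, K−S=12.3506, hold=19.8646 ⇒ V=19.8646 continue | (k=1,j=1): S=157.3450, K−S=0.0000, hold=5.5611 ⇒ V=5.5611 continue
k=0: (k=0,j=0): S=131.0200, K−S=0.0000, hold=12.3455 ⇒ V=12.3455 continue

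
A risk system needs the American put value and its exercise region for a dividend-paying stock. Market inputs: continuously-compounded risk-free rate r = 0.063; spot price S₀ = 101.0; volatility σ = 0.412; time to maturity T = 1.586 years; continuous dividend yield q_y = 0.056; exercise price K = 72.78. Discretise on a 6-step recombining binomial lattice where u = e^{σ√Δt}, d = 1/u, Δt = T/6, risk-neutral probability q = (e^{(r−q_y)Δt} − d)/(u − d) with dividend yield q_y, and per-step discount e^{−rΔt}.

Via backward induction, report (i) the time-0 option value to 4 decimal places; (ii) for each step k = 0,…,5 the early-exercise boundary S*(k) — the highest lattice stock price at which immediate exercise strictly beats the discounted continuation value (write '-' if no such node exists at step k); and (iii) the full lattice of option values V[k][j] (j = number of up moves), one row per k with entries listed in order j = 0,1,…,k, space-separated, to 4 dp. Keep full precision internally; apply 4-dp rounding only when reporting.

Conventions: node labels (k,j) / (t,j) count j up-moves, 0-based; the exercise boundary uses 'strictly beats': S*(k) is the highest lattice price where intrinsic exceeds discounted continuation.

price = 6.5066
boundary = - - - - 43.2860 53.4984
tree:
6.5066
9.8955 2.6331
14.7090 4.4177 0.5636
21.2353 7.3301 1.0450 0.0000
29.4940 11.9951 1.9374 0.0000 0.0000
37.7570 19.2816 3.5920 0.0000 0.0000 0.0000
44.4426 29.4940 6.6598 0.0000 0.0000 0.0000 0.0000

Δt=0.26433  u=1.23593  d=0.80911  q=0.45158  discount=0.98348
step 6 (expiry): payoffs max(K−S,0) = 44.4426 29.4940 6.6598 0.0000 0.0000 0.0000 0.0000
step 5: (k=5,j=0): S=35.0230, K−S=37.7570, hold=37.0696 ⇒ V=37.7570 exercise | (k=5,j=1): S=53.4984, K−S=19.2816, hold=18.8657 ⇒ V=19.2816 exercise | (k=5,j=2): S=81.7199, K−S=0.0000, hold=3.5920 ⇒ V=3.5920 continue | (k=5,j=3): S=124.8288, K−S=0.0000, hold=0.0000 ⇒ V=0.0000 continue | (k=5,j=4): S=190.6787, K−S=0.0000, hold=0.0000 ⇒ V=0.0000 continue | (k=5,j=5): S=291.2656, K−S=0.0000, hold=0.0000 ⇒ V=0.0000 continue  boundary S*=53.4984
step 4: (k=4,j=0): S=43.2860, K−S=29.4940, hold=28.9281 ⇒ V=29.4940 exercise | (k=4,j=1): S=66.1202, K−S=6.6598, hold=11.9951 ⇒ V=11.9951 continue | (k=4,j=2): S=101.0000, K−S=0.0000, hold=1.9374 ⇒ V=1.9374 continue | (k=4,j=3): S=154.2796, K−S=0.0000, hold=0.0000 ⇒ V=0.0000 continue | (k=4,j=4): S=235.6653, K−S=0.0000, hold=0.0000 ⇒ V=0.0000 continue  boundary S*=43.2860
step 3: (k=3,j=0): S=53.4984, K−S=19.2816, hold=21.2353 ⇒ V=21.2353 continue | (k=3,j=1): S=81.7199, K−S=0.0000, hold=7.3301 ⇒ V=7.3301 continue | (k=3,j=2): S=124.8288, K−S=0.0000, hold=1.0450 ⇒ V=1.0450 continue | (k=3,j=3): S=190.6787, K−S=0.0000, hold=0.0000 ⇒ V=0.0000 continue  boundary S*=-
step 2: (k=2,j=0): S=66.1202, K−S=6.6598, hold=14.7090 ⇒ V=14.7090 continue | (k=2,j=1): S=101.0000, K−S=0.0000, hold=4.4177 ⇒ V=4.4177 continue | (k=2,j=2): S=154.2796, K−S=0.0000, hold=0.5636 ⇒ V=0.5636 continue  boundary S*=-
step 1: (k=1,j=0): S=81.7199, K−S=0.0000, hold=9.8955 ⇒ V=9.8955 continue | (k=1,j=1): S=124.8288, K−S=0.0000, hold=2.6331 ⇒ V=2.6331 continue  boundary S*=-
step 0: (k=0,j=0): S=101.0000, K−S=0.0000, hold=6.5066 ⇒ V=6.5066 continue  boundary S*=-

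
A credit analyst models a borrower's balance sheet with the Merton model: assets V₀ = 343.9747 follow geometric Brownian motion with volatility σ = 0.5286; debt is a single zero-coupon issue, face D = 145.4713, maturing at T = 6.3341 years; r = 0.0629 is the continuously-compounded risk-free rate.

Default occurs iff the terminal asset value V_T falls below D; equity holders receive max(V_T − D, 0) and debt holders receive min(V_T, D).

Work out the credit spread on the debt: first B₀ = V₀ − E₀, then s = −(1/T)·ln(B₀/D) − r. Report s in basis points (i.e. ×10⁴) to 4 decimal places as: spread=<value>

spread=353.7800

With assets at 343.9747 and a single debt payment of 145.4713 at 6.3341 years:
d₁ = [ln(V₀/D) + (r + σ²/2)T] / (σ√T)
   = [ln(343.9747/145.4713) + (0.0629 + 0.5·0.5286²)·6.3341] / (0.5286·√6.3341)
   = [0.860589 + 1.283346] / 1.330361 = 1.611543
d₂ = d₁ − σ√T = 1.611543 − 1.330361 = 0.281182
N(d₁) = 0.946469,  N(d₂) = 0.610715,  e^(−rT) = 0.671383
E₀ = V₀·N(d₁) − D·e^(−rT)·N(d₂)
   = 343.9747·0.946469 − 145.4713·0.671383·0.610715 = 265.914829
B₀ = V₀ − E₀ = 343.9747 − 265.914829 = 78.059871
spread = −(1/T)·ln(B₀/D) − r = −(1/6.3341)·ln(78.059871/145.4713) − 0.0629 = 0.03537800
in basis points: 0.03537800 × 10⁴ = 353.7800 bp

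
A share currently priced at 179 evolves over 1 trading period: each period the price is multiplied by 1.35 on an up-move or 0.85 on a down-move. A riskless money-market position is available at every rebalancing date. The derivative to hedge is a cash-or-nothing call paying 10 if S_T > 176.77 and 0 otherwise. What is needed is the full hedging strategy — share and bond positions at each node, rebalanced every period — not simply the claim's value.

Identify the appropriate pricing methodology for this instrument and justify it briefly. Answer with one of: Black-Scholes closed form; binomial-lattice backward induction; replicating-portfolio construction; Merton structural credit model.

Key observation: the mandate to exhibit the hedge at every date and state singles out the replicating-portfolio construction on the 1-period tree with factors 1.35 and 0.85 from 179.

framework: replicating-portfolio construction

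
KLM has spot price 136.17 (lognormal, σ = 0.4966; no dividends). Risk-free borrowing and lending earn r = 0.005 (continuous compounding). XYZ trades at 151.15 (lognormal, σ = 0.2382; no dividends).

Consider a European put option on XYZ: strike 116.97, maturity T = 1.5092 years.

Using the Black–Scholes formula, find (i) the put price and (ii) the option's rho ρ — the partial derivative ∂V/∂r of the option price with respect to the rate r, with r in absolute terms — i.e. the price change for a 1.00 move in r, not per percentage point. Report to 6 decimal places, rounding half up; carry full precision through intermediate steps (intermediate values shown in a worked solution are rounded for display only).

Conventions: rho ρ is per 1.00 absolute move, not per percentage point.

price = 3.854568
ρ = -39.415417

σ√T = 0.2382·√1.5092 = 0.292628
d₁ = (ln(S/K) + (r+σ²/2)T) / (σ√T) = (ln(151.15/116.97) + (0.005+0.2382²/2)·1.5092) / 0.292628 = (0.256355 + 0.050361) / 0.292628 = 1.048147
d₂ = d₁ − σ√T = 1.048147 − 0.292628 = 0.755520
e^{−rT} = 0.992482
N(−d₁) = 0.147285,  N(−d₂) = 0.224969
Put price V = K·e^{−rT}·N(−d₂) − S·N(−d₁) = 26.116762 − 22.262193 = 3.854568
ρ = −K·T·e^{−rT}·N(−d₂) = -39.415417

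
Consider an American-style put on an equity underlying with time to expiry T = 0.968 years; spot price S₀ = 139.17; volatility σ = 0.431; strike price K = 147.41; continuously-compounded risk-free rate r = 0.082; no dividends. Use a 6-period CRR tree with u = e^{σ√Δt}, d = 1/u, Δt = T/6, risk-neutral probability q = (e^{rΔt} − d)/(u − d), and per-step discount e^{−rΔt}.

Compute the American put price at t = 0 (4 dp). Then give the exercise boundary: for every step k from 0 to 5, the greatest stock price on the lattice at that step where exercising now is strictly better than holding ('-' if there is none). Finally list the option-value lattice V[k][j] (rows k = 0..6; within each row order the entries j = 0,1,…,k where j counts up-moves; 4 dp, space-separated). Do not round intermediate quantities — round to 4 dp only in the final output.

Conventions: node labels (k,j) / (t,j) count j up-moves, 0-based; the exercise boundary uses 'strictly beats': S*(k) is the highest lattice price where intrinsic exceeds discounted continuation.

params: Δt=0.16133 u=1.18901 d=0.84104 q=0.49510 e^(-rΔt)=0.98686
t_6 payoffs: 98.1558 77.7777 48.9685 8.2400 0.0000 0.0000 0.0000
t_5: node(5,0) S=58.5635 payoff=88.8465 vs cont=86.9092 → 88.8465 [stop]  node(5,1) S=82.7932 payoff=64.6168 vs cont=62.6795 → 64.6168 [stop]  node(5,2) S=117.0474 payoff=30.3626 vs cont=28.4253 → 30.3626 [stop]  node(5,3) S=165.4738 payoff=0.0000 vs cont=4.1057 → 4.1057 [wait]  node(5,4) S=233.9358 payoff=0.0000 vs cont=0.0000 → 0.0000 [wait]  node(5,5) S=330.7228 payoff=0.0000 vs cont=0.0000 → 0.0000 [wait]  ⇒ S*(5)=117.0474
t_4: node(4,0) S=69.6323 payoff=77.7777 vs cont=75.8404 → 77.7777 [stop]  node(4,1) S=98.4415 payoff=48.9685 vs cont=47.0312 → 48.9685 [stop]  node(4,2) S=139.1700 payoff=8.2400 vs cont=17.1346 → 17.1346 [wait]  node(4,3) S=196.7492 payoff=0.0000 vs cont=2.0457 → 2.0457 [wait]  node(4,4) S=278.1508 payoff=0.0000 vs cont=0.0000 → 0.0000 [wait]  ⇒ S*(4)=98.4415
t_3: node(3,0) S=82.7932 payoff=64.6168 vs cont=62.6795 → 64.6168 [stop]  node(3,1) S=117.0474 payoff=30.3626 vs cont=32.7711 → 32.7711 [wait]  node(3,2) S=165.4738 payoff=0.0000 vs cont=9.5371 → 9.5371 [wait]  node(3,3) S=233.9358 payoff=0.0000 vs cont=1.0193 → 1.0193 [wait]  ⇒ S*(3)=82.7932
t_2: node(2,0) S=98.4415 payoff=48.9685 vs cont=48.2080 → 48.9685 [stop]  node(2,1) S=139.1700 payoff=8.2400 vs cont=20.9884 → 20.9884 [wait]  node(2,2) S=196.7492 payoff=0.0000 vs cont=5.2500 → 5.2500 [wait]  ⇒ S*(2)=98.4415
t_1: node(1,0) S=117.0474 payoff=30.3626 vs cont=34.6541 → 34.6541 [wait]  node(1,1) S=165.4738 payoff=0.0000 vs cont=13.0229 → 13.0229 [wait]  ⇒ S*(1)=-
t_0: node(0,0) S=139.1700 payoff=8.2400 vs cont=23.6298 → 23.6298 [wait]  ⇒ S*(0)=-

price = 23.6298
boundary = - - 98.4415 82.7932 98.4415 117.0474
tree:
23.6298
34.6541 13.0229
48.9685 20.9884 5.2500
64.6168 32.7711 9.5371 1.0193
77.7777 48.9685 17.1346 2.0457 0.0000
88.8465 64.6168 30.3626 4.1057 0.0000 0.0000
98.1558 77.7777 48.9685 8.2400 0.0000 0.0000 0.0000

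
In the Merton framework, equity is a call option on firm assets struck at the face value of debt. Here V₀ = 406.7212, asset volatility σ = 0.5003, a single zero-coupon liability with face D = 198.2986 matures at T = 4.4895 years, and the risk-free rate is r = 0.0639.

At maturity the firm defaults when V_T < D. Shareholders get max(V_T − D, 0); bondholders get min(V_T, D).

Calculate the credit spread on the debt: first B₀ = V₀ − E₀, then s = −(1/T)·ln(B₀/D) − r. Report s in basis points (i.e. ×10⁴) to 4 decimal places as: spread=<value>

spread=355.5234

With assets at 406.7212 and a single debt payment of 198.2986 at 4.4895 years:
d₁ = [ln(V₀/D) + (r + σ²/2)T] / (σ√T)
   = [ln(406.7212/198.2986) + (0.0639 + 0.5·0.5003²)·4.4895] / (0.5003·√4.4895)
   = [0.718354 + 0.848740] / 1.060058 = 1.478310
d₂ = d₁ − σ√T = 1.478310 − 1.060058 = 0.418253
N(d₁) = 0.930338,  N(d₂) = 0.662119,  e^(−rT) = 0.750603
E₀ = V₀·N(d₁) − D·e^(−rT)·N(d₂)
   = 406.7212·0.930338 − 198.2986·0.750603·0.662119 = 279.836007
B₀ = V₀ − E₀ = 406.7212 − 279.836007 = 126.885193
spread = −(1/T)·ln(B₀/D) − r = −(1/4.4895)·ln(126.885193/198.2986) − 0.0639 = 0.03555234
in basis points: 0.03555234 × 10⁴ = 355.5234 bp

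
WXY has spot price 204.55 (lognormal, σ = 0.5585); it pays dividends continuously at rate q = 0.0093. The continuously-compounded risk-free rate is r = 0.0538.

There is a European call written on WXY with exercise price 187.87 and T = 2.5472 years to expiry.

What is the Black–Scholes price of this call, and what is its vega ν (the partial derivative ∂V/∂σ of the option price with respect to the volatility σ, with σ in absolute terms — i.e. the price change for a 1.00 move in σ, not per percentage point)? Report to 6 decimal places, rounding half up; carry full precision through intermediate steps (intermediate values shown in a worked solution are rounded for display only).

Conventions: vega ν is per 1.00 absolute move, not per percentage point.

price = 81.979390
ν = 101.736464

σ√T = 0.5585·√2.5472 = 0.891363
d₁ = (ln(S/K) + (r−q+σ²/2)T) / (σ√T) = (ln(204.55/187.87) + (0.0538−0.0093+0.5585²/2)·2.5472) / 0.891363 = (0.085062 + 0.510615) / 0.891363 = 0.668276
d₂ = d₁ − σ√T = 0.668276 − 0.891363 = -0.223087
e^{−rT} = 0.871936
e^{−qT} = 0.976589
N(d₁) = 0.748021,  N(d₂) = 0.411734
Call price V = S·e^{−qT}·N(d₁) − K·e^{−rT}·N(d₂) = 149.425765 − 67.446375 = 81.979390
φ(d₁) = (1/√(2π))·e^{−d₁²/2} = 0.319105
ν = S·e^{−qT}·φ(d₁)·√T = 101.736464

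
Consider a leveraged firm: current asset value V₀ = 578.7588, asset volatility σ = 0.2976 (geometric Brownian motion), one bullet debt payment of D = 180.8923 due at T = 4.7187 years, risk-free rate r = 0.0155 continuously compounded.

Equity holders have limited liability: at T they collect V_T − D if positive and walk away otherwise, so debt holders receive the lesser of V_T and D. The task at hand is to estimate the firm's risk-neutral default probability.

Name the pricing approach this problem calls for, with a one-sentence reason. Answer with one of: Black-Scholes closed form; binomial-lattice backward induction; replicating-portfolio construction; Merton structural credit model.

Key observation: assets follow a GBM and default happens iff V_T < 180.8923; valuing claims on that split (equity as a call, risky debt as the residual) is the structural model's definition.

framework: Merton structural credit model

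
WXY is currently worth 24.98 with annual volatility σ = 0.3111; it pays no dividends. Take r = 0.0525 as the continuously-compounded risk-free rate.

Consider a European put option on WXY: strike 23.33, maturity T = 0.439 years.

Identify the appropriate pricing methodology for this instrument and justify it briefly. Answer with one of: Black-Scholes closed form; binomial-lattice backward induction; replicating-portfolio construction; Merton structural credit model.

framework: Black-Scholes closed form

Key observation: the instrument is a plain European put (strike 23.33) on a lognormal asset; the exact continuous-time formula applies directly.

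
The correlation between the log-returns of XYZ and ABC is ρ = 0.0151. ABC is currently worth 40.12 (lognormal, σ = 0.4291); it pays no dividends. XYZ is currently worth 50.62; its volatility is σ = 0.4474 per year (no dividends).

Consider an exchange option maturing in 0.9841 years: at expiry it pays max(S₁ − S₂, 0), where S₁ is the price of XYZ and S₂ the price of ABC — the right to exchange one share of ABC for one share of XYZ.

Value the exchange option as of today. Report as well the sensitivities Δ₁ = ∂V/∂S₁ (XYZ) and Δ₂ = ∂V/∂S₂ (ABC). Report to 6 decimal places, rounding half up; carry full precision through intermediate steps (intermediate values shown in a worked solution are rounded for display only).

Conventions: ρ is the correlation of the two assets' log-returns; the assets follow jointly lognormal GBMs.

exchange price = 16.879118
Δ1 = 0.753663
Δ2 = -0.530192

σ_eff = √(σ₁² + σ₂² − 2ρσ₁σ₂) = √(0.4474² + 0.4291² − 2·0.0151·0.4474·0.4291) = 0.615220
d₁ = (ln(S₁/S₂) + (q₂ − q₁ + σ_eff²/2)T) / (σ_eff√T) = (ln(50.62/40.12) + (0.0 − 0.0 + 0.189248)·0.9841) / 0.610310 = 0.686063
d₂ = d₁ − σ_eff√T = 0.686063 − 0.610310 = 0.075753
N(d₁) = 0.753663,  N(d₂) = 0.530192
V = S₁·e^{−q₁T}·N(d₁) − S₂·e^{−q₂T}·N(d₂) = 38.150433 − 21.271315 = 16.879118
Key observation: r never enters — measured in units of ABC, the claim is a call on S₁/S₂ struck at 1, so only the dividend yields and σ_eff matter.
Δ₁ = e^{−q₁T}·N(d₁) = 0.753663;  Δ₂ = −e^{−q₂T}·N(d₂) = -0.530192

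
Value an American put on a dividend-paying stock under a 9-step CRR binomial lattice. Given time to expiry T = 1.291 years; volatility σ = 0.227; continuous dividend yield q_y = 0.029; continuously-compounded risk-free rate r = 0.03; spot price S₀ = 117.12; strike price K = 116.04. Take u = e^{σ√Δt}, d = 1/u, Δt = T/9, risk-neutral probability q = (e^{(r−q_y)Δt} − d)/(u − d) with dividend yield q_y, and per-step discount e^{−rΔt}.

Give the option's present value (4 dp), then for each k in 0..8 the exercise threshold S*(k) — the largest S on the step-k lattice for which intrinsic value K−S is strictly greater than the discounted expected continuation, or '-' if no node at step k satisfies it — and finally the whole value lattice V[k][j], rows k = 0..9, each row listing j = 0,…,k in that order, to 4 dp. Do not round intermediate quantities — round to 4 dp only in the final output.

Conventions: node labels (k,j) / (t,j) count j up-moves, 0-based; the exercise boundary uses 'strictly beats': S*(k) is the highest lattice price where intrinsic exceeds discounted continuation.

Δt=0.14344  u=1.08978  d=0.91762  q=0.47935  discount=0.99571
step 9 (expiry): payoffs max(K−S,0) = 62.0158 51.8800 39.8425 25.5466 8.5686 0.0000 0.0000 0.0000 0.0000 0.0000
step 8: (k=8,j=0): S=58.8744, K−S=57.1656, hold=56.9117 ⇒ V=57.1656 exercise | (k=8,j=1): S=69.9202, K−S=46.1198, hold=45.9118 ⇒ V=46.1198 exercise | (k=8,j=2): S=83.0384, K−S=33.0016, hold=32.8481 ⇒ V=33.0016 exercise | (k=8,j=3): S=98.6177, K−S=17.4223, hold=17.3334 ⇒ V=17.4223 exercise | (k=8,j=4): S=117.1200, K−S=0.0000, hold=4.4421 ⇒ V=4.4421 continue | (k=8,j=5): S=139.0936, K−S=0.0000, hold=0.0000 ⇒ V=0.0000 continue | (k=8,j=6): S=165.1899, K−S=0.0000, hold=0.0000 ⇒ V=0.0000 continue | (k=8,j=7): S=196.1822, K−S=0.0000, hold=0.0000 ⇒ V=0.0000 continue | (k=8,j=8): S=232.9892, K−S=0.0000, hold=0.0000 ⇒ V=0.0000 continue  boundary S*=98.6177
step 7: (k=7,j=0): S=64.1600, K−S=51.8800, hold=51.6480 ⇒ V=51.8800 exercise | (k=7,j=1): S=76.1975, K−S=39.8425, hold=39.6605 ⇒ V=39.8425 exercise | (k=7,j=2): S=90.4934, K−S=25.5466, hold=25.4240 ⇒ V=25.5466 exercise | (k=7,j=3): S=107.4714, K−S=8.5686, hold=11.1521 ⇒ V=11.1521 continue | (k=7,j=4): S=127.6348, K−S=0.0000, hold=2.3028 ⇒ V=2.3028 continue | (k=7,j=5): S=151.5812, K−S=0.0000, hold=0.0000 ⇒ V=0.0000 continue | (k=7,j=6): S=180.0203, K−S=0.0000, hold=0.0000 ⇒ V=0.0000 continue | (k=7,j=7): S=213.7951, K−S=0.0000, hold=0.0000 ⇒ V=0.0000 continue  boundary S*=90.4934
step 6: (k=6,j=0): S=69.9202, K−S=46.1198, hold=45.9118 ⇒ V=46.1198 exercise | (k=6,j=1): S=83.0384, K−S=33.0016, hold=32.8481 ⇒ V=33.0016 exercise | (k=6,j=2): S=98.6177, K−S=17.4223, hold=18.5665 ⇒ V=18.5665 continue | (k=6,j=3): S=117.1200, K−S=0.0000, hold=6.8805 ⇒ V=6.8805 continue | (k=6,j=4): S=139.0936, K−S=0.0000, hold=1.1938 ⇒ V=1.1938 continue | (k=6,j=5): S=165.1899, K−S=0.0000, hold=0.0000 ⇒ V=0.0000 continue | (k=6,j=6): S=196.1822, K−S=0.0000, hold=0.0000 ⇒ V=0.0000 continue  boundary S*=83.0384
step 5: (k=5,j=0): S=76.1975, K−S=39.8425, hold=39.6605 ⇒ V=39.8425 exercise | (k=5,j=1): S=90.4934, K−S=25.5466, hold=25.9701 ⇒ V=25.9701 continue | (k=5,j=2): S=107.4714, K−S=8.5686, hold=12.9091 ⇒ V=12.9091 continue | (k=5,j=3): S=127.6348, K−S=0.0000, hold=4.1367 ⇒ V=4.1367 continue | (k=5,j=4): S=151.5812, K−S=0.0000, hold=0.6189 ⇒ V=0.6189 continue | (k=5,j=5): S=180.0203, K−S=0.0000, hold=0.0000 ⇒ V=0.0000 continue  boundary S*=76.1975
step 4: (k=4,j=0): S=83.0384, K−S=33.0016, hold=33.0502 ⇒ V=33.0502 continue | (k=4,j=1): S=98.6177, K−S=17.4223, hold=19.6246 ⇒ V=19.6246 continue | (k=4,j=2): S=117.1200, K−S=0.0000, hold=8.6667 ⇒ V=8.6667 continue | (k=4,j=3): S=139.0936, K−S=0.0000, hold=2.4399 ⇒ V=2.4399 continue | (k=4,j=4): S=165.1899, K−S=0.0000, hold=0.3208 ⇒ V=0.3208 continue  boundary S*=-
step 3: (k=3,j=0): S=90.4934, K−S=25.5466, hold=26.5003 ⇒ V=26.5003 continue | (k=3,j=1): S=107.4714, K−S=8.5686, hold=14.3102 ⇒ V=14.3102 continue | (k=3,j=2): S=127.6348, K−S=0.0000, hold=5.6574 ⇒ V=5.6574 continue | (k=3,j=3): S=151.5812, K−S=0.0000, hold=1.4180 ⇒ V=1.4180 continue  boundary S*=-
step 2: (k=2,j=0): S=98.6177, K−S=17.4223, hold=20.5682 ⇒ V=20.5682 continue | (k=2,j=1): S=117.1200, K−S=0.0000, hold=10.1188 ⇒ V=10.1188 continue | (k=2,j=2): S=139.0936, K−S=0.0000, hold=3.6097 ⇒ V=3.6097 continue  boundary S*=-
step 1: (k=1,j=0): S=107.4714, K−S=8.5686, hold=15.4925 ⇒ V=15.4925 continue | (k=1,j=1): S=127.6348, K−S=0.0000, hold=6.9686 ⇒ V=6.9686 continue  boundary S*=-
step 0: (k=0,j=0): S=117.1200, K−S=0.0000, hold=11.3576 ⇒ V=11.3576 continue  boundary S*=-

price = 11.3576
boundary = - - - - - 76.1975 83.0384 90.4934 98.6177
tree:
11.3576
15.4925 6.9686
20.5682 10.1188 3.6097
26.5003 14.3102 5.6574 1.4180
33.0502 19.6246 8.6667 2.4399 0.3208
39.8425 25.9701 12.9091 4.1367 0.6189 0.0000
46.1198 33.0016 18.5665 6.8805 1.1938 0.0000 0.0000
51.8800 39.8425 25.5466 11.1521 2.3028 0.0000 0.0000 0.0000
57.1656 46.1198 33.0016 17.4223 4.4421 0.0000 0.0000 0.0000 0.0000
62.0158 51.8800 39.8425 25.5466 8.5686 0.0000 0.0000 0.0000 0.0000 0.0000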